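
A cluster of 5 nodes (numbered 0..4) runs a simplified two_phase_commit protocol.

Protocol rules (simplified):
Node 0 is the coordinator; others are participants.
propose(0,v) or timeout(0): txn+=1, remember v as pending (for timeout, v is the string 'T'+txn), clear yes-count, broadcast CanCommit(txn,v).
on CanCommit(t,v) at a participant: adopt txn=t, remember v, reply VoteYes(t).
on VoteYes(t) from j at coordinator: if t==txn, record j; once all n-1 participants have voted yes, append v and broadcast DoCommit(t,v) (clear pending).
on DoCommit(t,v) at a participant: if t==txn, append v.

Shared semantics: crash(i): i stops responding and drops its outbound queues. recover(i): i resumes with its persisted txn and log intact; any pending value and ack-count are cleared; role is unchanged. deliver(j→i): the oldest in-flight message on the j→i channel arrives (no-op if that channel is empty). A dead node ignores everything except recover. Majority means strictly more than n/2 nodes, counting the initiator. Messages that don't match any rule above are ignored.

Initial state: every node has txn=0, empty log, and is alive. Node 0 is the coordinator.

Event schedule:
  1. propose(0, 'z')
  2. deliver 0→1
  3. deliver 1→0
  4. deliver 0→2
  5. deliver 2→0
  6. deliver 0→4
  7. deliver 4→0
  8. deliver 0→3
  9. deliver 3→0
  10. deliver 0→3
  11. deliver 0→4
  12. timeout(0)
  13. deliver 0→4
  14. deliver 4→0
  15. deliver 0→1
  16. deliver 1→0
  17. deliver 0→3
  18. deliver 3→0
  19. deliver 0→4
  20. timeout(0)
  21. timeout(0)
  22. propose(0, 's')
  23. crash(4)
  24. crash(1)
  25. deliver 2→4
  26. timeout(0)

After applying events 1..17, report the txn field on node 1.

1

e1 propose(0,'z'): 0[coor,t=1,-]
e2 deliver 0→1: 1[part,t=1,-]
e3 deliver 1→0: ·
e4 deliver 0→2: 2[part,t=1,-]
e5 deliver 2→0: ·
e6 deliver 0→4: 4[part,t=1,-]
e7 deliver 4→0: ·
e8 deliver 0→3: 3[part,t=1,-]
e9 deliver 3→0: 0[coor,t=1,z]
e10 deliver 0→3: 3[part,t=1,z]
e11 deliver 0→4: 4[part,t=1,z]
e12 timeout(0): 0[coor,t=2,z]
e13 deliver 0→4: 4[part,t=2,z]
e14 deliver 4→0: ·
e15 deliver 0→1: 1[part,t=1,z]
e16 deliver 1→0: ·
e17 deliver 0→3: 3[part,t=2,z]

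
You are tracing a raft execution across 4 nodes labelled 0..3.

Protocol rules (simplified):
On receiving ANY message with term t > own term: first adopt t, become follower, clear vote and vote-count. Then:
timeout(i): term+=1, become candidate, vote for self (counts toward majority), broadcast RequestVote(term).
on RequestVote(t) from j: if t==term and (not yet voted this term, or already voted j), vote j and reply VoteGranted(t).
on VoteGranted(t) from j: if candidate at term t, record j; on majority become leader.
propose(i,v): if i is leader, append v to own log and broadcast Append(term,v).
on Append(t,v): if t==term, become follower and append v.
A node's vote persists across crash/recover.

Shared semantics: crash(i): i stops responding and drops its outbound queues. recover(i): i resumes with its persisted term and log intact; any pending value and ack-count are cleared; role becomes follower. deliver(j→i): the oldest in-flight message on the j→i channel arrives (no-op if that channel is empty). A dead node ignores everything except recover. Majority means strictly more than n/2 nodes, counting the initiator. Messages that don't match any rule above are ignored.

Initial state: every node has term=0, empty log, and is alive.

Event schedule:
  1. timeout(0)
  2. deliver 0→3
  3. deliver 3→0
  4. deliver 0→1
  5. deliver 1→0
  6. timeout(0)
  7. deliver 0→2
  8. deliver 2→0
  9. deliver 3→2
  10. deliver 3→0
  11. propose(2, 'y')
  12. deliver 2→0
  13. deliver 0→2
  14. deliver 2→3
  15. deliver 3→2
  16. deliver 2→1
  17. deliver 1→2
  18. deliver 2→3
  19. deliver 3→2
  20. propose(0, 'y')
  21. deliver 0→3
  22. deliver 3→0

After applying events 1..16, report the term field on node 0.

2

after 1 — timeout(0): n0:cand/t1/[-]
after 2 — deliver 0→3: n3:foll/t1/[-]
after 3 — deliver 3→0: ·
after 4 — deliver 0→1: n1:foll/t1/[-]
after 5 — deliver 1→0: n0:lead/t1/[-]
after 6 — timeout(0): n0:cand/t2/[-]
after 7 — deliver 0→2: n2:foll/t1/[-]
after 8 — deliver 2→0: ·
after 9 — deliver 3→2: ·
after 10 — deliver 3→0: ·
after 11 — propose(2,'y'): ·
after 12 — deliver 2→0: ·
after 13 — deliver 0→2: n2:foll/t2/[-]
after 14 — deliver 2→3: ·
after 15 — deliver 3→2: ·
after 16 — deliver 2→1: ·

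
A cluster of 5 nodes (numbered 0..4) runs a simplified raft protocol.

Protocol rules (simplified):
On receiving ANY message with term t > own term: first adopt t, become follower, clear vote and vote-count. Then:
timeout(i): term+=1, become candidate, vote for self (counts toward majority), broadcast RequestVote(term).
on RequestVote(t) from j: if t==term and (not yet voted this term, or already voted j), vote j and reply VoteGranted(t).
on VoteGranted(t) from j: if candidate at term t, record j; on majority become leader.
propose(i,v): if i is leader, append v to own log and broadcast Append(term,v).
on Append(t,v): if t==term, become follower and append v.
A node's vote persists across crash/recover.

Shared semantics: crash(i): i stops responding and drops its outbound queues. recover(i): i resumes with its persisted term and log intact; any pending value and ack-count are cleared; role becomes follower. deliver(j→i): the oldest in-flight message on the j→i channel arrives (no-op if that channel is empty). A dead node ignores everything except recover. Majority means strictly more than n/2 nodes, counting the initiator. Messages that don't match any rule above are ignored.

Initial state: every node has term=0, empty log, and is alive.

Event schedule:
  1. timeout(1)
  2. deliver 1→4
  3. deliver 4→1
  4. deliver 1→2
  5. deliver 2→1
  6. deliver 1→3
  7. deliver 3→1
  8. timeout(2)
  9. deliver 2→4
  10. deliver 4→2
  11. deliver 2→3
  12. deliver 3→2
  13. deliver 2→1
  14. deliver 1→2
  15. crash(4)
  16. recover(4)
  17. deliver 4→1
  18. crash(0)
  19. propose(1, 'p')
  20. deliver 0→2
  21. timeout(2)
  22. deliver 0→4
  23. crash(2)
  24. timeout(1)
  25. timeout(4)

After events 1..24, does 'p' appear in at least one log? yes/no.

step 1 timeout(1): 1={cand,t=1,log=-}
step 2 deliver 1→4: 4={foll,t=1,log=-}
step 3 deliver 4→1: —
step 4 deliver 1→2: 2={foll,t=1,log=-}
step 5 deliver 2→1: 1={lead,t=1,log=-}
step 6 deliver 1→3: 3={foll,t=1,log=-}
step 7 deliver 3→1: —
step 8 timeout(2): 2={cand,t=2,log=-}
step 9 deliver 2→4: 4={foll,t=2,log=-}
step 10 deliver 4→2: —
step 11 deliver 2→3: 3={foll,t=2,log=-}
step 12 deliver 3→2: 2={lead,t=2,log=-}
step 13 deliver 2→1: 1={foll,t=2,log=-}
step 14 deliver 1→2: —
step 15 crash(4): 4={✗foll,t=2,log=-}
step 16 recover(4): 4={foll,t=2,log=-}
step 17 deliver 4→1: —
step 18 crash(0): 0={✗foll,t=0,log=-}
step 19 propose(1,'p'): —
step 20 deliver 0→2: —
step 21 timeout(2): 2={cand,t=3,log=-}
step 22 deliver 0→4: —
step 23 crash(2): 2={✗cand,t=3,log=-}
step 24 timeout(1): 1={cand,t=3,log=-}

no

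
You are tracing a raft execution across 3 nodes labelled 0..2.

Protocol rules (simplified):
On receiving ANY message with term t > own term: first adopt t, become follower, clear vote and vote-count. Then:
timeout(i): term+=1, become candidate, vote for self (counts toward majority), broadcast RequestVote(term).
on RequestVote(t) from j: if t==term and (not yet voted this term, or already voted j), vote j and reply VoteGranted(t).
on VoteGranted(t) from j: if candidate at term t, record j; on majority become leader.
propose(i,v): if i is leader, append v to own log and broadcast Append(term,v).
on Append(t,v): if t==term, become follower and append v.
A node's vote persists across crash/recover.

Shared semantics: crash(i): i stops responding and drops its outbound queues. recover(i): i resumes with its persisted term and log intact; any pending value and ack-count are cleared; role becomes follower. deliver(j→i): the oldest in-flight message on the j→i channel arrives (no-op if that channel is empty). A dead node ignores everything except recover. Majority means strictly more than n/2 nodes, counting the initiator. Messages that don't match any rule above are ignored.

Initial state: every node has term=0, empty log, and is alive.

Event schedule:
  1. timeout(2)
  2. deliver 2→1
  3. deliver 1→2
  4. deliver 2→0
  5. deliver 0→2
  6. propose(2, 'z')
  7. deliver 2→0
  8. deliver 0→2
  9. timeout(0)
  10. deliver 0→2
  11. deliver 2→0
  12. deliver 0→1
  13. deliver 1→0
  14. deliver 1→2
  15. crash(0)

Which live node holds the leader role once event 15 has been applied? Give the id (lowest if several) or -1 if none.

after 1 — timeout(2): n2:cand/t1/[-]
after 2 — deliver 2→1: n1:foll/t1/[-]
after 3 — deliver 1→2: n2:lead/t1/[-]
after 4 — deliver 2→0: n0:foll/t1/[-]
after 5 — deliver 0→2: ·
after 6 — propose(2,'z'): n2:lead/t1/[z]
after 7 — deliver 2→0: n0:foll/t1/[z]
after 8 — deliver 0→2: ·
after 9 — timeout(0): n0:cand/t2/[z]
after 10 — deliver 0→2: n2:foll/t2/[z]
after 11 — deliver 2→0: n0:lead/t2/[z]
after 12 — deliver 0→1: n1:foll/t2/[-]
after 13 — deliver 1→0: ·
after 14 — deliver 1→2: ·
after 15 — crash(0): n0:✗lead/t2/[z]

-1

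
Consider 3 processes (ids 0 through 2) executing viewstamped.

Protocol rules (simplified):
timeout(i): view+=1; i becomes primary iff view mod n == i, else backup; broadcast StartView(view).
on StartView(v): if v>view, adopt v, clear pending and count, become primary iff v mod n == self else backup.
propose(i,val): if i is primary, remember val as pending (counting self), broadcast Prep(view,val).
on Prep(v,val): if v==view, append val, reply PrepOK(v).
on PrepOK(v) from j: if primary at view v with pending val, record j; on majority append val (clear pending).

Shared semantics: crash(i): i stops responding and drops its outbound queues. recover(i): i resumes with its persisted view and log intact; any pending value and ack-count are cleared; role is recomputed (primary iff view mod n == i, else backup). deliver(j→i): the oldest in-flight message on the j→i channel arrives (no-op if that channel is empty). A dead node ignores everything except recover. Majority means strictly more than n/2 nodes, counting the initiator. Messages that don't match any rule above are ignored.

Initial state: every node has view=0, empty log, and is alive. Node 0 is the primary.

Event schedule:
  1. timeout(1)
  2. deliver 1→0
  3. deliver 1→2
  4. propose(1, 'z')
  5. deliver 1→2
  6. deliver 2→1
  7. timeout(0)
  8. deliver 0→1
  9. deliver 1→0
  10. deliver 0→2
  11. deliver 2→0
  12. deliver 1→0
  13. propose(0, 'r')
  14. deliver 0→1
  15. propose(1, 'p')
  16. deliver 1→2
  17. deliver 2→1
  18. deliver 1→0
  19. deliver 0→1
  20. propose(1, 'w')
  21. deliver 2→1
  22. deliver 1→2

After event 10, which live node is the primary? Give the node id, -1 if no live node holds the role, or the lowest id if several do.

2

e1 timeout(1): 1[prim,v=1,-]
e2 deliver 1→0: 0[back,v=1,-]
e3 deliver 1→2: 2[back,v=1,-]
e4 propose(1,'z'): ·
e5 deliver 1→2: 2[back,v=1,z]
e6 deliver 2→1: 1[prim,v=1,z]
e7 timeout(0): 0[back,v=2,-]
e8 deliver 0→1: 1[back,v=2,z]
e9 deliver 1→0: ·
e10 deliver 0→2: 2[prim,v=2,z]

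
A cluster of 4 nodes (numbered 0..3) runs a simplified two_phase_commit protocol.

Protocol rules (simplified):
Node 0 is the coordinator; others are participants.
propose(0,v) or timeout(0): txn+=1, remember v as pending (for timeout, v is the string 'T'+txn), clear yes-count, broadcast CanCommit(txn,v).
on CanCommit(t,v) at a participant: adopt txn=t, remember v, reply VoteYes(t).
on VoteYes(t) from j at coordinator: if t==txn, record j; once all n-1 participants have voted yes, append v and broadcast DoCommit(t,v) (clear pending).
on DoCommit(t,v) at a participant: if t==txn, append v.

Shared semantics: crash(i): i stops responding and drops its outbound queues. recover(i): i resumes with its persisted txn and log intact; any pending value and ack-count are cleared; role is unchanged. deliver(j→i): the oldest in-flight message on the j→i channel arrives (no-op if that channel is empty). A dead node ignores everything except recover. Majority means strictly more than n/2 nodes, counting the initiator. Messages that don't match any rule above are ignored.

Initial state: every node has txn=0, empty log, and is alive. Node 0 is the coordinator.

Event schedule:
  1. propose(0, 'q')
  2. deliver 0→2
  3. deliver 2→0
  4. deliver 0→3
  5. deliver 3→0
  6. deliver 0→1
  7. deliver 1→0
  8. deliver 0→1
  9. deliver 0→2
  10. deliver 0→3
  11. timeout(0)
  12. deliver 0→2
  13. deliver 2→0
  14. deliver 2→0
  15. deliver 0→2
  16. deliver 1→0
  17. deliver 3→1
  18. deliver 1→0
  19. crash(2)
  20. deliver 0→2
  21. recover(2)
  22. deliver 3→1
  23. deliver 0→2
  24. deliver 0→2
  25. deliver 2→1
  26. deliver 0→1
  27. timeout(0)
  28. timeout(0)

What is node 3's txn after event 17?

1. propose(0,'q'):  <0:coor t1 ->
2. deliver 0→2:  <2:part t1 ->
3. deliver 2→0:  nop
4. deliver 0→3:  <3:part t1 ->
5. deliver 3→0:  nop
6. deliver 0→1:  <1:part t1 ->
7. deliver 1→0:  <0:coor t1 q>
8. deliver 0→1:  <1:part t1 q>
9. deliver 0→2:  <2:part t1 q>
10. deliver 0→3:  <3:part t1 q>
11. timeout(0):  <0:coor t2 q>
12. deliver 0→2:  <2:part t2 q>
13. deliver 2→0:  nop
14. deliver 2→0:  nop
15. deliver 0→2:  nop
16. deliver 1→0:  nop
17. deliver 3→1:  nop

1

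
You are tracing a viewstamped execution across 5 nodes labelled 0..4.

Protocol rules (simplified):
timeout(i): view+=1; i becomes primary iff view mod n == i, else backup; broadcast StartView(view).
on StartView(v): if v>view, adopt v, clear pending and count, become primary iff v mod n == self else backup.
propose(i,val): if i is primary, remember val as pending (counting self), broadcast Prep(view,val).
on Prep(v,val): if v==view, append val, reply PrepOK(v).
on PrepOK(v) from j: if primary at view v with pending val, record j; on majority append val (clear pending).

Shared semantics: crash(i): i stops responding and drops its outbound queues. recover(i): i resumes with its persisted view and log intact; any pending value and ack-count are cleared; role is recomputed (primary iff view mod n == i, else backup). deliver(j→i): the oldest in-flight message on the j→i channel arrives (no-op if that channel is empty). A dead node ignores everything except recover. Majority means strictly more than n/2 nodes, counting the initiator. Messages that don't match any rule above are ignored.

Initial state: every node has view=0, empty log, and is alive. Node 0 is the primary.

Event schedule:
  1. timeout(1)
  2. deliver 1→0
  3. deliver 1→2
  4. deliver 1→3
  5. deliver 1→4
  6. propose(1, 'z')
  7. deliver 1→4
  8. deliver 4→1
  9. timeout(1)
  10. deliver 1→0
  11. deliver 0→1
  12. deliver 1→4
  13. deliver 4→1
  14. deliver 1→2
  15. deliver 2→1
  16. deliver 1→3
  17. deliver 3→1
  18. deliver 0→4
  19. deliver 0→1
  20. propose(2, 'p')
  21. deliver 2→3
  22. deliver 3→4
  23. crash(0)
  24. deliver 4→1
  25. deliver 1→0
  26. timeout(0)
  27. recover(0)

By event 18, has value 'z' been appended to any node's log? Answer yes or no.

yes

[1] timeout(1) → N1(prim v1 [-])
[2] deliver 1→0 → N0(back v1 [-])
[3] deliver 1→2 → N2(back v1 [-])
[4] deliver 1→3 → N3(back v1 [-])
[5] deliver 1→4 → N4(back v1 [-])
[6] propose(1,'z') → ∅
[7] deliver 1→4 → N4(back v1 [z])
[8] deliver 4→1 → ∅
[9] timeout(1) → N1(back v2 [-])
[10] deliver 1→0 → N0(back v1 [z])
[11] deliver 0→1 → ∅
[12] deliver 1→4 → N4(back v2 [z])
[13] deliver 4→1 → ∅
[14] deliver 1→2 → N2(back v1 [z])
[15] deliver 2→1 → ∅
[16] deliver 1→3 → N3(back v1 [z])
[17] deliver 3→1 → ∅
[18] deliver 0→4 → ∅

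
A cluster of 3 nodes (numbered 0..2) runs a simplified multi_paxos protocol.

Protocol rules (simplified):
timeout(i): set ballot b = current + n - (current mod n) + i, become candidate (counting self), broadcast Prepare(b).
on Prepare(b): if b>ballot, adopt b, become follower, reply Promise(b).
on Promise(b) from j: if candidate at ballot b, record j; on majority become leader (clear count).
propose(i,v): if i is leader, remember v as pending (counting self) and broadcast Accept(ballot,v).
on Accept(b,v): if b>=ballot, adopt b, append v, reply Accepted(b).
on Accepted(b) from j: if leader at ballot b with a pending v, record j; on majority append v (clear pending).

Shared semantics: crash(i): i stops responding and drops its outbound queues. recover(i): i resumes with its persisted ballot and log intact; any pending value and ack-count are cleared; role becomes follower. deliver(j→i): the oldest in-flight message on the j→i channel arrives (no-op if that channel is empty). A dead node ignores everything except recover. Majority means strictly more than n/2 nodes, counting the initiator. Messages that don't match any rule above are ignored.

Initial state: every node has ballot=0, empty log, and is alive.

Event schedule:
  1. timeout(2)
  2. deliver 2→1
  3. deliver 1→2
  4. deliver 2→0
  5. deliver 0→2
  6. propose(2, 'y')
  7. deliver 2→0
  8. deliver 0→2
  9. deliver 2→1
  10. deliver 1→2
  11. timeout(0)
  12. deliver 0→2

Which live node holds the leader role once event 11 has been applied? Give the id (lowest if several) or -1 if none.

1. timeout(2):  <2:cand b5 ->
2. deliver 2→1:  <1:foll b5 ->
3. deliver 1→2:  <2:lead b5 ->
4. deliver 2→0:  <0:foll b5 ->
5. deliver 0→2:  nop
6. propose(2,'y'):  nop
7. deliver 2→0:  <0:foll b5 y>
8. deliver 0→2:  <2:lead b5 y>
9. deliver 2→1:  <1:foll b5 y>
10. deliver 1→2:  nop
11. timeout(0):  <0:cand b6 y>

2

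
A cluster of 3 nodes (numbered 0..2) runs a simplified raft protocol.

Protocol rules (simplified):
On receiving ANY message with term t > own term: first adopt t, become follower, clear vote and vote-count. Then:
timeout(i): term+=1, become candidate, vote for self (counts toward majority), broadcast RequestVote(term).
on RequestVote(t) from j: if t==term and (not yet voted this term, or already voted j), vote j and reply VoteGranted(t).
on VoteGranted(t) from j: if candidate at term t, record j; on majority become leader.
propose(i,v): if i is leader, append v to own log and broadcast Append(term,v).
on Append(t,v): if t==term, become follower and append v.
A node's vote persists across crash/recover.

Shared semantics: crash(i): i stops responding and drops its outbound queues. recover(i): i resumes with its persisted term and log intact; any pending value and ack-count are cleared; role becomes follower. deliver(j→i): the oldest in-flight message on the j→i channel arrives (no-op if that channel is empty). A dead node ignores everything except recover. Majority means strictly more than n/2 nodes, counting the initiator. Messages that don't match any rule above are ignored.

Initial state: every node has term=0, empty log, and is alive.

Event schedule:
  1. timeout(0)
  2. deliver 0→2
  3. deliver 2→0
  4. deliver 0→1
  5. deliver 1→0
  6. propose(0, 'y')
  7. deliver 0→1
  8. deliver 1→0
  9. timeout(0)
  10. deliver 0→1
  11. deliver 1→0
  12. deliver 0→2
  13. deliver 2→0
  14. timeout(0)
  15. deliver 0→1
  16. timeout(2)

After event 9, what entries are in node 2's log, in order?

empty

[1] timeout(0) → N0(cand t1 [-])
[2] deliver 0→2 → N2(foll t1 [-])
[3] deliver 2→0 → N0(lead t1 [-])
[4] deliver 0→1 → N1(foll t1 [-])
[5] deliver 1→0 → ∅
[6] propose(0,'y') → N0(lead t1 [y])
[7] deliver 0→1 → N1(foll t1 [y])
[8] deliver 1→0 → ∅
[9] timeout(0) → N0(cand t2 [y])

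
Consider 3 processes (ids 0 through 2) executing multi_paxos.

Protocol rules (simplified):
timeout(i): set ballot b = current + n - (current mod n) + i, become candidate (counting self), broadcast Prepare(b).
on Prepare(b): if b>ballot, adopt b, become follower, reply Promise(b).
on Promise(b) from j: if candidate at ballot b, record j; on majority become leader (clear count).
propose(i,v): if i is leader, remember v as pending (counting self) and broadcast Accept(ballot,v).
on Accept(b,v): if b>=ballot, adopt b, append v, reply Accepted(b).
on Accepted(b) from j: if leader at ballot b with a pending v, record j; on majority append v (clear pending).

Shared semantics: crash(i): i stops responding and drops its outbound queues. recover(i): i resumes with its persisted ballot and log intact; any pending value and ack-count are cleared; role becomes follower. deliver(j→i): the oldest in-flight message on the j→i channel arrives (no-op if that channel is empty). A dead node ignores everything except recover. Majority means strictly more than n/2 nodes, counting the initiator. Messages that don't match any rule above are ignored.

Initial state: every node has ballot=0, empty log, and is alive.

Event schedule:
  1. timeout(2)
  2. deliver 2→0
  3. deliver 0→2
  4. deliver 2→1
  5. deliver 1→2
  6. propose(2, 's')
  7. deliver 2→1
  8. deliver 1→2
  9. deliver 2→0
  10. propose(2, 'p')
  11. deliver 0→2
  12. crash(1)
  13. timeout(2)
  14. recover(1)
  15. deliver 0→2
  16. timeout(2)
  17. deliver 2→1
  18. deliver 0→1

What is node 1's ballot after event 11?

e1 timeout(2): 2[cand,b=5,-]
e2 deliver 2→0: 0[foll,b=5,-]
e3 deliver 0→2: 2[lead,b=5,-]
e4 deliver 2→1: 1[foll,b=5,-]
e5 deliver 1→2: ·
e6 propose(2,'s'): ·
e7 deliver 2→1: 1[foll,b=5,s]
e8 deliver 1→2: 2[lead,b=5,s]
e9 deliver 2→0: 0[foll,b=5,s]
e10 propose(2,'p'): ·
e11 deliver 0→2: 2[lead,b=5,s,p]

5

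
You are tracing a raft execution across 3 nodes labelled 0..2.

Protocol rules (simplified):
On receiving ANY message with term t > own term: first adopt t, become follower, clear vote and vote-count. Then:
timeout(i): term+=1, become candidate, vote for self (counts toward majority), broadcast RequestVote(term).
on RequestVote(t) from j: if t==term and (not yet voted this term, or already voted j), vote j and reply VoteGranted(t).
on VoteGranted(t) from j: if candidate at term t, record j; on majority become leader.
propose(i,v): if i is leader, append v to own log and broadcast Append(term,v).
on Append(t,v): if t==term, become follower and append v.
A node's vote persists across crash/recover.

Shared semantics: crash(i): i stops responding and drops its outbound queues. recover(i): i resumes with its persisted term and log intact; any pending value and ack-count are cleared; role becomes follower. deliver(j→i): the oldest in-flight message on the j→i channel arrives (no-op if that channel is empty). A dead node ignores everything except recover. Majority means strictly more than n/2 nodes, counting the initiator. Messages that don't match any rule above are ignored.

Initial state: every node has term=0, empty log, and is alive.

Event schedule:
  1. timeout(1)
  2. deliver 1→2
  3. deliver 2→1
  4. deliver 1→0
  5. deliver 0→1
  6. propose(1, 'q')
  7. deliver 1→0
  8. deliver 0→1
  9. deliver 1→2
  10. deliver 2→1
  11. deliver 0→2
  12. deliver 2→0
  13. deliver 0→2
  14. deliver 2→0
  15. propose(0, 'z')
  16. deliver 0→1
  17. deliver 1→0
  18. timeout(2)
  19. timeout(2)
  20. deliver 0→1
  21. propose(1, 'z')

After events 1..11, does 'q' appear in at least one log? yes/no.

yes

1. timeout(1):  <1:cand t1 ->
2. deliver 1→2:  <2:foll t1 ->
3. deliver 2→1:  <1:lead t1 ->
4. deliver 1→0:  <0:foll t1 ->
5. deliver 0→1:  nop
6. propose(1,'q'):  <1:lead t1 q>
7. deliver 1→0:  <0:foll t1 q>
8. deliver 0→1:  nop
9. deliver 1→2:  <2:foll t1 q>
10. deliver 2→1:  nop
11. deliver 0→2:  nop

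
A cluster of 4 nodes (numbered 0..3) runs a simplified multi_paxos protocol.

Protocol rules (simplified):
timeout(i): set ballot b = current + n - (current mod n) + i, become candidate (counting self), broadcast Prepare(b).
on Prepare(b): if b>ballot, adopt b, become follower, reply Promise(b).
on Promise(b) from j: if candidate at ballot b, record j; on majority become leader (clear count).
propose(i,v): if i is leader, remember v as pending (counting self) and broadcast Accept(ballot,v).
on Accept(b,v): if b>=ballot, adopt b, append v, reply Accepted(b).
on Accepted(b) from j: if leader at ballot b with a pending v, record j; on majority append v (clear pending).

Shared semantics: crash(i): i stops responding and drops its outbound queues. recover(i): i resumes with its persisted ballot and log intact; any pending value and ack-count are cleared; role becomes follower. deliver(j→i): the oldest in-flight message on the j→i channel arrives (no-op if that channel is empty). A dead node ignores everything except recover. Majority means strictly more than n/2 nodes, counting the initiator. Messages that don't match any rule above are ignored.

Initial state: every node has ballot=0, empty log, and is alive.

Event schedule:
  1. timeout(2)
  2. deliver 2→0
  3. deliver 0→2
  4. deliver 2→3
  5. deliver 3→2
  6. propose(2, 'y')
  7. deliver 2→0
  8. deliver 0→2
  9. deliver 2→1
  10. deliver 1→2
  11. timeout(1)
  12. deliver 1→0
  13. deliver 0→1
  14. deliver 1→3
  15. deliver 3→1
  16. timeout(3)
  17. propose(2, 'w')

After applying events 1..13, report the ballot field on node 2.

1. timeout(2):  <2:cand b6 ->
2. deliver 2→0:  <0:foll b6 ->
3. deliver 0→2:  nop
4. deliver 2→3:  <3:foll b6 ->
5. deliver 3→2:  <2:lead b6 ->
6. propose(2,'y'):  nop
7. deliver 2→0:  <0:foll b6 y>
8. deliver 0→2:  nop
9. deliver 2→1:  <1:foll b6 ->
10. deliver 1→2:  nop
11. timeout(1):  <1:cand b9 ->
12. deliver 1→0:  <0:foll b9 y>
13. deliver 0→1:  nop

6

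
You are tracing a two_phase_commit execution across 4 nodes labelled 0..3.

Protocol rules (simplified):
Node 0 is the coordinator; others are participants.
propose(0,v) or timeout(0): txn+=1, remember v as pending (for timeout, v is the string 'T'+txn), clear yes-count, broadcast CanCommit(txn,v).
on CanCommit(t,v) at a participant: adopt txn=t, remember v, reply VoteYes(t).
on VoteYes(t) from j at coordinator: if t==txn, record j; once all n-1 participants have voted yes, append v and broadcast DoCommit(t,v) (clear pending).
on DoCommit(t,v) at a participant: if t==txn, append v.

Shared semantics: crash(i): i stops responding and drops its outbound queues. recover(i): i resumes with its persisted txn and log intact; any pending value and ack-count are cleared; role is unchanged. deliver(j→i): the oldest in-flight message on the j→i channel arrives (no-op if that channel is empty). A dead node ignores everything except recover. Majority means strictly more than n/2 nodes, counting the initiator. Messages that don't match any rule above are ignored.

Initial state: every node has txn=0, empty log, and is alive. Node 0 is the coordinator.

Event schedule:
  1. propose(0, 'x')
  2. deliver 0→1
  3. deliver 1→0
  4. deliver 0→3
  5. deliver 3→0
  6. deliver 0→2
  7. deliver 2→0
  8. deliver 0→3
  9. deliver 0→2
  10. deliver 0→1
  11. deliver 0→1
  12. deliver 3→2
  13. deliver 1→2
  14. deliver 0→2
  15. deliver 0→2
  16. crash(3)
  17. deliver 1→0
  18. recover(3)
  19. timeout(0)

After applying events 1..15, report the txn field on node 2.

step 1 propose(0,'x'): 0={coor,t=1,log=-}
step 2 deliver 0→1: 1={part,t=1,log=-}
step 3 deliver 1→0: —
step 4 deliver 0→3: 3={part,t=1,log=-}
step 5 deliver 3→0: —
step 6 deliver 0→2: 2={part,t=1,log=-}
step 7 deliver 2→0: 0={coor,t=1,log=x}
step 8 deliver 0→3: 3={part,t=1,log=x}
step 9 deliver 0→2: 2={part,t=1,log=x}
step 10 deliver 0→1: 1={part,t=1,log=x}
step 11 deliver 0→1: —
step 12 deliver 3→2: —
step 13 deliver 1→2: —
step 14 deliver 0→2: —
step 15 deliver 0→2: —

1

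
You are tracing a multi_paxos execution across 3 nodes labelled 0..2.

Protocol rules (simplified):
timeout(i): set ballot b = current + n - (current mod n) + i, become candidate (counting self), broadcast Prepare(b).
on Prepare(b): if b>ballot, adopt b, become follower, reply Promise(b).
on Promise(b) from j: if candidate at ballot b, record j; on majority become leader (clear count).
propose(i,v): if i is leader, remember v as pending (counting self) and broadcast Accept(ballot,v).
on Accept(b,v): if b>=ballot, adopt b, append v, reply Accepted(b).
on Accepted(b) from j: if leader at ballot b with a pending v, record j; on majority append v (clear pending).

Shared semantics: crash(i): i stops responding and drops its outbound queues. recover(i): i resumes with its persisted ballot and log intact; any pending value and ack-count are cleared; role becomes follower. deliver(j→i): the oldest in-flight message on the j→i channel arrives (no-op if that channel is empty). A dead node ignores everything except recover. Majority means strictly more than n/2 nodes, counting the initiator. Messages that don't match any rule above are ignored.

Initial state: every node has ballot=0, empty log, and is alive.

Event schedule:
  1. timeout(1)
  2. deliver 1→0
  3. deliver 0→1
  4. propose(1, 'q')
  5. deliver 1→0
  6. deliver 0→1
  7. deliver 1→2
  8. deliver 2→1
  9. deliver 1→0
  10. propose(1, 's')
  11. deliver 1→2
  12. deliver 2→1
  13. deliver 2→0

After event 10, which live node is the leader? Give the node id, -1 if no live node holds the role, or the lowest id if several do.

1. timeout(1):  <1:cand b4 ->
2. deliver 1→0:  <0:foll b4 ->
3. deliver 0→1:  <1:lead b4 ->
4. propose(1,'q'):  nop
5. deliver 1→0:  <0:foll b4 q>
6. deliver 0→1:  <1:lead b4 q>
7. deliver 1→2:  <2:foll b4 ->
8. deliver 2→1:  nop
9. deliver 1→0:  nop
10. propose(1,'s'):  nop

1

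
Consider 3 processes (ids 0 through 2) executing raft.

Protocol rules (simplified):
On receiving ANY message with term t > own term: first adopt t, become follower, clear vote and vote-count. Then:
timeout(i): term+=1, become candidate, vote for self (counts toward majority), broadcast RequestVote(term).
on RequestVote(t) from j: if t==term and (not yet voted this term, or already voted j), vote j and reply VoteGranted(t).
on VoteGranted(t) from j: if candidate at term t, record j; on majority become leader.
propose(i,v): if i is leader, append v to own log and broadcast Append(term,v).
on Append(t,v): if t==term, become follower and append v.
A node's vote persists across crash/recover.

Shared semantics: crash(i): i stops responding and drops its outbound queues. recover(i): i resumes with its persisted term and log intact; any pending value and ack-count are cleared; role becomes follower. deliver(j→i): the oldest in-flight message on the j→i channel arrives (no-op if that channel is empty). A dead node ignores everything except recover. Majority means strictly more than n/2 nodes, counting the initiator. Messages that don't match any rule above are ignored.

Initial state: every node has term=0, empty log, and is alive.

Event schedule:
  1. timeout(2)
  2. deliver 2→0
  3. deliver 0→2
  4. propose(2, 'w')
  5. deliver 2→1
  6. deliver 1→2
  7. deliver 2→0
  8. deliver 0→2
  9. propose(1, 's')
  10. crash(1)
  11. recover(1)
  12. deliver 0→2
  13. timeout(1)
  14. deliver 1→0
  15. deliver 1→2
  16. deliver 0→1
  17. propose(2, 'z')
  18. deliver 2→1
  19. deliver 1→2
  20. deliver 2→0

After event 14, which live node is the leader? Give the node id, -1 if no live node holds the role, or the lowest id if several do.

e1 timeout(2): 2[cand,t=1,-]
e2 deliver 2→0: 0[foll,t=1,-]
e3 deliver 0→2: 2[lead,t=1,-]
e4 propose(2,'w'): 2[lead,t=1,w]
e5 deliver 2→1: 1[foll,t=1,-]
e6 deliver 1→2: ·
e7 deliver 2→0: 0[foll,t=1,w]
e8 deliver 0→2: ·
e9 propose(1,'s'): ·
e10 crash(1): 1[✗foll,t=1,-]
e11 recover(1): 1[foll,t=1,-]
e12 deliver 0→2: ·
e13 timeout(1): 1[cand,t=2,-]
e14 deliver 1→0: 0[foll,t=2,w]

2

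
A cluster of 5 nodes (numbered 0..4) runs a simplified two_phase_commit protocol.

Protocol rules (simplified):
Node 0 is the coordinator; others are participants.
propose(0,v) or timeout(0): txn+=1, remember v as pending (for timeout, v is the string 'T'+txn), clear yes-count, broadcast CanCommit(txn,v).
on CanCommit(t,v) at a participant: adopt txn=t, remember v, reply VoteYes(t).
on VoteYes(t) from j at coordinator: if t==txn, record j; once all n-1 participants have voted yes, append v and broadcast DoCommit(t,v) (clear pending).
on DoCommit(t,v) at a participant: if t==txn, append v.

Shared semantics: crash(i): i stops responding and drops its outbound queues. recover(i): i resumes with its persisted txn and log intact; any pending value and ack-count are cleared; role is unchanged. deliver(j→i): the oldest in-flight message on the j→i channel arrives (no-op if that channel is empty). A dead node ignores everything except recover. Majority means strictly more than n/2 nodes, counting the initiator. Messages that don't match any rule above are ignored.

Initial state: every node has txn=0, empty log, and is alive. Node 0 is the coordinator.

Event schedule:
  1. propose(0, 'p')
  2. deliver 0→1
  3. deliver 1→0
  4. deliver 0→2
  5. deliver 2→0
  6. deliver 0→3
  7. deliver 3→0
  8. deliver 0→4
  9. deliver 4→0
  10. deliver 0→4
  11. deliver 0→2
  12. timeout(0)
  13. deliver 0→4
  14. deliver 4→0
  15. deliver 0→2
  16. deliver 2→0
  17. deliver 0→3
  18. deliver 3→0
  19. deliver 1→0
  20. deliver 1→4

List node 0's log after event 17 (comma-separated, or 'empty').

p

e1 propose(0,'p'): 0[coor,t=1,-]
e2 deliver 0→1: 1[part,t=1,-]
e3 deliver 1→0: ·
e4 deliver 0→2: 2[part,t=1,-]
e5 deliver 2→0: ·
e6 deliver 0→3: 3[part,t=1,-]
e7 deliver 3→0: ·
e8 deliver 0→4: 4[part,t=1,-]
e9 deliver 4→0: 0[coor,t=1,p]
e10 deliver 0→4: 4[part,t=1,p]
e11 deliver 0→2: 2[part,t=1,p]
e12 timeout(0): 0[coor,t=2,p]
e13 deliver 0→4: 4[part,t=2,p]
e14 deliver 4→0: ·
e15 deliver 0→2: 2[part,t=2,p]
e16 deliver 2→0: ·
e17 deliver 0→3: 3[part,t=1,p]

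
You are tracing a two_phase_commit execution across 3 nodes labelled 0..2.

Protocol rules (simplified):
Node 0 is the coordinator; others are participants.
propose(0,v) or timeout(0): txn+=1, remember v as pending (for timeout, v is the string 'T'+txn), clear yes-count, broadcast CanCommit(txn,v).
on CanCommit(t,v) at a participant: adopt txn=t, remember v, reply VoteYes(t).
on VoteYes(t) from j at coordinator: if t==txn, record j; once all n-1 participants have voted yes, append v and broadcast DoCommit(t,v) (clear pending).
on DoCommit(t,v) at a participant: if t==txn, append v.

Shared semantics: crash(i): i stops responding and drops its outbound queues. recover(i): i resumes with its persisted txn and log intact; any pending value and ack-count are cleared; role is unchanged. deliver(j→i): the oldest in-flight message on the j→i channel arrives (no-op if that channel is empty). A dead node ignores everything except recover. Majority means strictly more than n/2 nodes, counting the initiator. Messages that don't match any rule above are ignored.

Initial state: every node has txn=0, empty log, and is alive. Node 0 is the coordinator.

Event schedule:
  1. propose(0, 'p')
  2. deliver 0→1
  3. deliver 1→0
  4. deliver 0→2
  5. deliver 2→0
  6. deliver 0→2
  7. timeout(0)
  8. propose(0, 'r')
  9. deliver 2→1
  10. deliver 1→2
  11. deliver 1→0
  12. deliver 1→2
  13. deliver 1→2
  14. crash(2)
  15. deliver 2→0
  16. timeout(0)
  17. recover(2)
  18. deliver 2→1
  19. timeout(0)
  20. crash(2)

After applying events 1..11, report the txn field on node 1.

1

1. propose(0,'p'):  <0:coor t1 ->
2. deliver 0→1:  <1:part t1 ->
3. deliver 1→0:  nop
4. deliver 0→2:  <2:part t1 ->
5. deliver 2→0:  <0:coor t1 p>
6. deliver 0→2:  <2:part t1 p>
7. timeout(0):  <0:coor t2 p>
8. propose(0,'r'):  <0:coor t3 p>
9. deliver 2→1:  nop
10. deliver 1→2:  nop
11. deliver 1→0:  nop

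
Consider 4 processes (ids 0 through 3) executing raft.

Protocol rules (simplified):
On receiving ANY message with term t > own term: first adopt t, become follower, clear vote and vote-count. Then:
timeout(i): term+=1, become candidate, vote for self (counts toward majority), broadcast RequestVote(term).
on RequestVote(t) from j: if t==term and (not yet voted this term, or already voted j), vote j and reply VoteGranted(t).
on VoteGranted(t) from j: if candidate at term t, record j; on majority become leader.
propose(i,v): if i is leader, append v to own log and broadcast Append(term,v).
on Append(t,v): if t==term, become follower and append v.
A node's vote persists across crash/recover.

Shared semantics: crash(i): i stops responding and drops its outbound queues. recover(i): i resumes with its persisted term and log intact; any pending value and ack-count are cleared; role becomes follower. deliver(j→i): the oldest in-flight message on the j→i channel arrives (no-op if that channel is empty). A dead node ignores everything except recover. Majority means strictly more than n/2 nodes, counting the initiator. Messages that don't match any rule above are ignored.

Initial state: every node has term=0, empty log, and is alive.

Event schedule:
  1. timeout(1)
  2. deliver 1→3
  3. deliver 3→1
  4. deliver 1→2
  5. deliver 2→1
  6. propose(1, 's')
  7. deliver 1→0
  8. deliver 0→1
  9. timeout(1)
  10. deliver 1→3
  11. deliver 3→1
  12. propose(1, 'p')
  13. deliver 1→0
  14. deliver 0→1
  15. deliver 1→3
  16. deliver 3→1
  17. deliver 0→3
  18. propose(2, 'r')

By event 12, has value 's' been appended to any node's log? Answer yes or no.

yes

after 1 — timeout(1): n1:cand/t1/[-]
after 2 — deliver 1→3: n3:foll/t1/[-]
after 3 — deliver 3→1: ·
after 4 — deliver 1→2: n2:foll/t1/[-]
after 5 — deliver 2→1: n1:lead/t1/[-]
after 6 — propose(1,'s'): n1:lead/t1/[s]
after 7 — deliver 1→0: n0:foll/t1/[-]
after 8 — deliver 0→1: ·
after 9 — timeout(1): n1:cand/t2/[s]
after 10 — deliver 1→3: n3:foll/t1/[s]
after 11 — deliver 3→1: ·
after 12 — propose(1,'p'): ·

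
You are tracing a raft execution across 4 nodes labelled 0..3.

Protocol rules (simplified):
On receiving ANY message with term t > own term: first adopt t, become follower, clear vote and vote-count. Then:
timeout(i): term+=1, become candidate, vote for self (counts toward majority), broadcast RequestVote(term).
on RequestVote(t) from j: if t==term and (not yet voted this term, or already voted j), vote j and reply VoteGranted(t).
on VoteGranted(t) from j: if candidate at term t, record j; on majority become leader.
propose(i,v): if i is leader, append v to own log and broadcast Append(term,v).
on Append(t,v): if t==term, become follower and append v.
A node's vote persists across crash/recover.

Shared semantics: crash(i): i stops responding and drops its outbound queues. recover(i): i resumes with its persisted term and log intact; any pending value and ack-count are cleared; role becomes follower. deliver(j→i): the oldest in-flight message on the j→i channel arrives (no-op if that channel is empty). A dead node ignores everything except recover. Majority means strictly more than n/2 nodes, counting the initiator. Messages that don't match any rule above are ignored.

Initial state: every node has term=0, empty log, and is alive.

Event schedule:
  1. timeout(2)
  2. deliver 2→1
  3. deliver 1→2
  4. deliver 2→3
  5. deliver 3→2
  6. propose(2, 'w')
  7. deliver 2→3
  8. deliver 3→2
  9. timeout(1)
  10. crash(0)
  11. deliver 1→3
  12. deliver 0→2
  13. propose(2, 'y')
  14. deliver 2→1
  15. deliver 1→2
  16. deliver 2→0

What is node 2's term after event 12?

e1 timeout(2): 2[cand,t=1,-]
e2 deliver 2→1: 1[foll,t=1,-]
e3 deliver 1→2: ·
e4 deliver 2→3: 3[foll,t=1,-]
e5 deliver 3→2: 2[lead,t=1,-]
e6 propose(2,'w'): 2[lead,t=1,w]
e7 deliver 2→3: 3[foll,t=1,w]
e8 deliver 3→2: ·
e9 timeout(1): 1[cand,t=2,-]
e10 crash(0): 0[✗foll,t=0,-]
e11 deliver 1→3: 3[foll,t=2,w]
e12 deliver 0→2: ·

1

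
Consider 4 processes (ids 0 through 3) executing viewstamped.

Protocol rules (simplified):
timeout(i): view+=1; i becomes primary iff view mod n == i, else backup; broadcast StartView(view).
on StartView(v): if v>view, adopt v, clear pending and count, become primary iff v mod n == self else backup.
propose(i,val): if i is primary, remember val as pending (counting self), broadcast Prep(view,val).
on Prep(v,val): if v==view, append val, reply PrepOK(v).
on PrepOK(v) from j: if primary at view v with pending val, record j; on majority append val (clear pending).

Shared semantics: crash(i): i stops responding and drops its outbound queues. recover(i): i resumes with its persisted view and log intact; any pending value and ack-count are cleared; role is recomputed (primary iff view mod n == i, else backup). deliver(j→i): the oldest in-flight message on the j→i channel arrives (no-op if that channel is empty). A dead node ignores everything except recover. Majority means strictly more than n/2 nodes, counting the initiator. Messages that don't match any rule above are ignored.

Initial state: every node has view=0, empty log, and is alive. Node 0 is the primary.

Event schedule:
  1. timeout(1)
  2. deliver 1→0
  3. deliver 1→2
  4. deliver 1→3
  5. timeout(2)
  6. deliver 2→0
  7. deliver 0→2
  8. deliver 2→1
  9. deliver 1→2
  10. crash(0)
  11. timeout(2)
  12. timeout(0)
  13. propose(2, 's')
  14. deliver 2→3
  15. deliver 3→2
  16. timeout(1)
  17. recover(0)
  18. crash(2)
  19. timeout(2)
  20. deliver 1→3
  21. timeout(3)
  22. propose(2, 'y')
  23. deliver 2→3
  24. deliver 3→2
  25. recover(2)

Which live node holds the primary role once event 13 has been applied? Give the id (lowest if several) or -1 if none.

1. timeout(1):  <1:prim v1 ->
2. deliver 1→0:  <0:back v1 ->
3. deliver 1→2:  <2:back v1 ->
4. deliver 1→3:  <3:back v1 ->
5. timeout(2):  <2:prim v2 ->
6. deliver 2→0:  <0:back v2 ->
7. deliver 0→2:  nop
8. deliver 2→1:  <1:back v2 ->
9. deliver 1→2:  nop
10. crash(0):  <0:✗back v2 ->
11. timeout(2):  <2:back v3 ->
12. timeout(0):  nop
13. propose(2,'s'):  nop

-1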